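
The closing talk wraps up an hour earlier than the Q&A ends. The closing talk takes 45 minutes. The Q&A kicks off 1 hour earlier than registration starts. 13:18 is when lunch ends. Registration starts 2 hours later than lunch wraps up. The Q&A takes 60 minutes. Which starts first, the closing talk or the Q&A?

Registration starts at 13:18 + 120 min = 15:18.
The Q&A starts at 15:18 − 60 min = 14:18.
The Q&A ends at 14:18 + 60 min = 15:18.
The closing talk ends at 15:18 − 60 min = 14:18.
The closing talk starts at 14:18 − 45 min = 13:33.
The closing talk starts at 13:33 and the Q&A starts at 14:18, so the closing talk is first.

the closing talk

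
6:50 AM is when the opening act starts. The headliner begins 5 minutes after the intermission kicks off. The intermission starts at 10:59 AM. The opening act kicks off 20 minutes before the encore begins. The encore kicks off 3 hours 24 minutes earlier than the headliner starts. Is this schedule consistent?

No

The headliner starts at 10:59 AM + 5 min = 11:04 AM.
The encore starts at 11:04 AM − 204 min = 7:40 AM.
The opening act starts at 7:40 AM − 20 min = 7:20 AM.
But the opening act is also said to start at 6:50 AM — a 30-minute conflict.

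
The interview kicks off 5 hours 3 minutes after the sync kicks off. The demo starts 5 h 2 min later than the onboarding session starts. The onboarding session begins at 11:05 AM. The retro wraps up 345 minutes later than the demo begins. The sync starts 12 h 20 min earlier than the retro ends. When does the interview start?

2:35 PM

The demo starts at 11:05 AM + 302 min = 4:07 PM.
The retro ends at 4:07 PM + 345 min = 9:52 PM.
The sync starts at 9:52 PM − 740 min = 9:32 AM.
The interview starts at 9:32 AM + 303 min = 2:35 PM.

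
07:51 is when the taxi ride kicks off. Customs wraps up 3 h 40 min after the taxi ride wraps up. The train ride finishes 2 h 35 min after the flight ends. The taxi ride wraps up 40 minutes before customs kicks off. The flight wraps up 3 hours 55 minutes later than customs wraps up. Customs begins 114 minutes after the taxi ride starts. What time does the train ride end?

19:15

Customs starts at 07:51 + 114 min = 09:45.
The taxi ride ends at 09:45 − 40 min = 09:05.
Customs ends at 09:05 + 220 min = 12:45.
The flight ends at 12:45 + 235 min = 16:40.
The train ride ends at 16:40 + 155 min = 19:15.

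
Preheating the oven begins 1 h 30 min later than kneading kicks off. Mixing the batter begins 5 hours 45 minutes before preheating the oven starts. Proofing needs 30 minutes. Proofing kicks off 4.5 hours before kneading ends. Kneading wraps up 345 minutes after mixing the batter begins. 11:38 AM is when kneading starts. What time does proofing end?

9:08 AM

Preheating the oven starts at 11:38 AM + 90 min = 1:08 PM.
Mixing the batter starts at 1:08 PM − 345 min = 7:23 AM.
Kneading ends at 7:23 AM + 345 min = 1:08 PM.
Proofing starts at 1:08 PM − 270 min = 8:38 AM.
Proofing ends at 8:38 AM + 30 min = 9:08 AM.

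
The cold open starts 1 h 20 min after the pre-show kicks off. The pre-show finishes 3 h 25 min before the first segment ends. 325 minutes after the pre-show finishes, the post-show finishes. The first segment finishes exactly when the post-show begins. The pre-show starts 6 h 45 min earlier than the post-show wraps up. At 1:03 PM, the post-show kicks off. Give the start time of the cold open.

The first segment ends at 1:03 PM.
The pre-show ends at 1:03 PM − 205 min = 9:38 AM.
The post-show ends at 9:38 AM + 325 min = 3:03 PM.
The pre-show starts at 3:03 PM − 405 min = 8:18 AM.
The cold open starts at 8:18 AM + 80 min = 9:38 AM.

9:38 AM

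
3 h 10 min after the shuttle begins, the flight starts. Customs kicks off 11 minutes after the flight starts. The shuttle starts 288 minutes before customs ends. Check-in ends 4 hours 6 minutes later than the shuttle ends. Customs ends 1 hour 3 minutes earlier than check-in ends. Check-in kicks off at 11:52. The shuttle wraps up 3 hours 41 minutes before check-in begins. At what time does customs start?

The shuttle ends at 11:52 − 221 min = 08:11.
Check-in ends at 08:11 + 246 min = 12:17.
Customs ends at 12:17 − 63 min = 11:14.
The shuttle starts at 11:14 − 288 min = 06:26.
The flight starts at 06:26 + 190 min = 09:36.
Customs starts at 09:36 + 11 min = 09:47.

09:47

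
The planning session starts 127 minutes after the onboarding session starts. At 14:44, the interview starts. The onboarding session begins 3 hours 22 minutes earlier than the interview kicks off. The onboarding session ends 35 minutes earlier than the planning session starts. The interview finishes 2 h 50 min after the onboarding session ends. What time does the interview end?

The onboarding session starts at 14:44 − 202 min = 11:22.
The planning session starts at 11:22 + 127 min = 13:29.
The onboarding session ends at 13:29 − 35 min = 12:54.
The interview ends at 12:54 + 170 min = 15:44.

15:44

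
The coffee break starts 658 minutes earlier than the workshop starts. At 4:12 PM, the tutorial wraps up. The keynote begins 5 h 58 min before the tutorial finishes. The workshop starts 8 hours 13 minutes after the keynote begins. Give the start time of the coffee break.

7:29 AM

The keynote starts at 4:12 PM − 358 min = 10:14 AM.
The workshop starts at 10:14 AM + 493 min = 6:27 PM.
The coffee break starts at 6:27 PM − 658 min = 7:29 AM.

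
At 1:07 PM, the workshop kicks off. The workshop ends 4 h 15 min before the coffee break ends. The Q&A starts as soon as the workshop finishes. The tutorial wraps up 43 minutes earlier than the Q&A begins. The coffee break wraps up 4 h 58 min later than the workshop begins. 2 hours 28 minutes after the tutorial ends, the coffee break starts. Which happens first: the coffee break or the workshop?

The coffee break ends at 1:07 PM + 298 min = 6:05 PM.
The workshop ends at 6:05 PM − 255 min = 1:50 PM.
So the Q&A starts at 1:50 PM.
The tutorial ends at 1:50 PM − 43 min = 1:07 PM.
The coffee break starts at 1:07 PM + 148 min = 3:35 PM.
The coffee break starts at 3:35 PM and the workshop starts at 1:07 PM, so the workshop is first.

the workshop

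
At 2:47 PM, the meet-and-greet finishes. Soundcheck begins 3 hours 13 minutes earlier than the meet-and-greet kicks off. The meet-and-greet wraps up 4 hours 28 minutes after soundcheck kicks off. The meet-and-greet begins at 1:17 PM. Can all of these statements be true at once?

Soundcheck starts at 1:17 PM − 193 min = 10:04 AM.
The meet-and-greet ends at 10:04 AM + 268 min = 2:32 PM.
But the meet-and-greet is also said to end at 2:47 PM — a 15-minute conflict.

No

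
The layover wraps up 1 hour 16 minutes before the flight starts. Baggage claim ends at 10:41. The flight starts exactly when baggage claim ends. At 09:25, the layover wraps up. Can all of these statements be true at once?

Yes

The flight starts at 10:41.
The layover ends at 10:41 − 76 min = 09:25.
That matches the stated 09:25, so the schedule is consistent.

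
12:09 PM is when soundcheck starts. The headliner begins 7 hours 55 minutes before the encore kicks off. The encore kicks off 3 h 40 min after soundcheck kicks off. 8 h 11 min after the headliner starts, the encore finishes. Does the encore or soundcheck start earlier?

soundcheck

The encore starts at 12:09 PM + 220 min = 3:49 PM.
The encore starts at 3:49 PM and soundcheck starts at 12:09 PM, so soundcheck is first.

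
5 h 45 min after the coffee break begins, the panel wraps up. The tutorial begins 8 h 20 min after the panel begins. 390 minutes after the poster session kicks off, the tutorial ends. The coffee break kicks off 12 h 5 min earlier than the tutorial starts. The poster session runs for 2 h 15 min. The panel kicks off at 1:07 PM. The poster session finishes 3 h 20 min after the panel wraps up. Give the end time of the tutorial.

The tutorial starts at 1:07 PM + 500 min = 9:27 PM.
The coffee break starts at 9:27 PM − 725 min = 9:22 AM.
The panel ends at 9:22 AM + 345 min = 3:07 PM.
The poster session ends at 3:07 PM + 200 min = 6:27 PM.
The poster session starts at 6:27 PM − 135 min = 4:12 PM.
The tutorial ends at 4:12 PM + 390 min = 10:42 PM.

10:42 PM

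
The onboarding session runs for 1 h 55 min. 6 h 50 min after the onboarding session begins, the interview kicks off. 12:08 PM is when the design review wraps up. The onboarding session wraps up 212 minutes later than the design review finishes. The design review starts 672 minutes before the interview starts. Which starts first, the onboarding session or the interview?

The onboarding session ends at 12:08 PM + 212 min = 3:40 PM.
The onboarding session starts at 3:40 PM − 115 min = 1:45 PM.
The interview starts at 1:45 PM + 410 min = 8:35 PM.
The onboarding session starts at 1:45 PM and the interview starts at 8:35 PM, so the onboarding session is first.

the onboarding session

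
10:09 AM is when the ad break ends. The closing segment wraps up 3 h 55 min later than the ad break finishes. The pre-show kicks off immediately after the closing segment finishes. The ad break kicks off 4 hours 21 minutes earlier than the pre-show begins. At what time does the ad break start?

The closing segment ends at 10:09 AM + 235 min = 2:04 PM.
So the pre-show starts at 2:04 PM.
The ad break starts at 2:04 PM − 261 min = 9:43 AM.

9:43 AM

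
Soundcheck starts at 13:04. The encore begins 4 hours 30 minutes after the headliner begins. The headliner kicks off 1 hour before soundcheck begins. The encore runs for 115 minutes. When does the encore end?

18:29

The headliner starts at 13:04 − 60 min = 12:04.
The encore starts at 12:04 + 270 min = 16:34.
The encore ends at 16:34 + 115 min = 18:29.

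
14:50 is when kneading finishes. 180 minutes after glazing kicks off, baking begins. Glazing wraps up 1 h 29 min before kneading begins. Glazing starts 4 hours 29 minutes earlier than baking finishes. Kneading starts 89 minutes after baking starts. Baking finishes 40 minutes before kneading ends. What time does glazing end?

Baking ends at 14:50 − 40 min = 14:10.
Glazing starts at 14:10 − 269 min = 09:41.
Baking starts at 09:41 + 180 min = 12:41.
Kneading starts at 12:41 + 89 min = 14:10.
Glazing ends at 14:10 − 89 min = 12:41.

12:41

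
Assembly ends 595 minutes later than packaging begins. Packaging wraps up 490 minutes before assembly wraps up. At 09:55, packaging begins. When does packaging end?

11:40

Assembly ends at 09:55 + 595 min = 19:50.
Packaging ends at 19:50 − 490 min = 11:40.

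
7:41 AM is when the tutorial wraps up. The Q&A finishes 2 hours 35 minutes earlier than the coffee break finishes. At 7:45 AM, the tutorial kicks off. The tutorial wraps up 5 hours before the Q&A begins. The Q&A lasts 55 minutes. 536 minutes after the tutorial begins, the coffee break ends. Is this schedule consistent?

No

The coffee break ends at 7:45 AM + 536 min = 4:41 PM.
The Q&A ends at 4:41 PM − 155 min = 2:06 PM.
The Q&A starts at 2:06 PM − 55 min = 1:11 PM.
The tutorial ends at 1:11 PM − 300 min = 8:11 AM.
But the tutorial is also said to end at 7:41 AM — a 30-minute conflict.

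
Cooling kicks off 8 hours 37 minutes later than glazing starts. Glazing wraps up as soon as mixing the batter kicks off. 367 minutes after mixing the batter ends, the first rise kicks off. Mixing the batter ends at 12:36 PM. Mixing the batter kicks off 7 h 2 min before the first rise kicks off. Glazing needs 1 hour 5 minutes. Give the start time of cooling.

7:13 PM

The first rise starts at 12:36 PM + 367 min = 6:43 PM.
Mixing the batter starts at 6:43 PM − 422 min = 11:41 AM.
So glazing ends at 11:41 AM.
Glazing starts at 11:41 AM − 65 min = 10:36 AM.
Cooling starts at 10:36 AM + 517 min = 7:13 PM.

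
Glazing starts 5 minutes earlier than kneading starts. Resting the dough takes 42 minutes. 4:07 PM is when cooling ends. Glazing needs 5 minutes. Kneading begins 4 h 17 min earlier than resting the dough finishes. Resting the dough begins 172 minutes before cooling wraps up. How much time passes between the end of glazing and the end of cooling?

387 minutes

Resting the dough starts at 4:07 PM − 172 min = 1:15 PM.
Resting the dough ends at 1:15 PM + 42 min = 1:57 PM.
Kneading starts at 1:57 PM − 257 min = 9:40 AM.
Glazing starts at 9:40 AM − 5 min = 9:35 AM.
Glazing ends at 9:35 AM + 5 min = 9:40 AM.
From 9:40 AM to 4:07 PM is 387 minutes.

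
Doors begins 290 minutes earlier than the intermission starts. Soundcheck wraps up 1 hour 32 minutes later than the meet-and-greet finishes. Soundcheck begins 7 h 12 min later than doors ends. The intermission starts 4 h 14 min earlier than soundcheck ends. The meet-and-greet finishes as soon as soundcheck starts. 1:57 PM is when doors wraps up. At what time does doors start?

1:37 PM

Soundcheck starts at 1:57 PM + 432 min = 9:09 PM.
So the meet-and-greet ends at 9:09 PM.
Soundcheck ends at 9:09 PM + 92 min = 10:41 PM.
The intermission starts at 10:41 PM − 254 min = 6:27 PM.
Doors starts at 6:27 PM − 290 min = 1:37 PM.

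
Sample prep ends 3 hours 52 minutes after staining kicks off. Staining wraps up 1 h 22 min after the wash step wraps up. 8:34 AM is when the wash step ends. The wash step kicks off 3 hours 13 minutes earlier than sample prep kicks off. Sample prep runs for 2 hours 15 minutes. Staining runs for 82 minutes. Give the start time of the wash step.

6:58 AM

Staining ends at 8:34 AM + 82 min = 9:56 AM.
Staining starts at 9:56 AM − 82 min = 8:34 AM.
Sample prep ends at 8:34 AM + 232 min = 12:26 PM.
Sample prep starts at 12:26 PM − 135 min = 10:11 AM.
The wash step starts at 10:11 AM − 193 min = 6:58 AM.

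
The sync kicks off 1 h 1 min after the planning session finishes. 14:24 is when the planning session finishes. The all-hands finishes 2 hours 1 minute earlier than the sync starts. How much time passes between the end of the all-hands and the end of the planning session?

an hour

The sync starts at 14:24 + 61 min = 15:25.
The all-hands ends at 15:25 − 121 min = 13:24.
From 13:24 to 14:24 is an hour.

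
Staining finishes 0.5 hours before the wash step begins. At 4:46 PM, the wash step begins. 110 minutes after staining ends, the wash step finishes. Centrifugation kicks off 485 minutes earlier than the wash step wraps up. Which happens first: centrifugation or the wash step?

Staining ends at 4:46 PM − 30 min = 4:16 PM.
The wash step ends at 4:16 PM + 110 min = 6:06 PM.
Centrifugation starts at 6:06 PM − 485 min = 10:01 AM.
Centrifugation starts at 10:01 AM and the wash step starts at 4:46 PM, so centrifugation is first.

centrifugation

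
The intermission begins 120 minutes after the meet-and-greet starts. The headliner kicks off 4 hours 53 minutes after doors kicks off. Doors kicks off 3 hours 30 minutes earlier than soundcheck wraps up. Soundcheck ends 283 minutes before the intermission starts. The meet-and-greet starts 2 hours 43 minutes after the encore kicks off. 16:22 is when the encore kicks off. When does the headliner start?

17:45

The meet-and-greet starts at 16:22 + 163 min = 19:05.
The intermission starts at 19:05 + 120 min = 21:05.
Soundcheck ends at 21:05 − 283 min = 16:22.
Doors starts at 16:22 − 210 min = 12:52.
The headliner starts at 12:52 + 293 min = 17:45.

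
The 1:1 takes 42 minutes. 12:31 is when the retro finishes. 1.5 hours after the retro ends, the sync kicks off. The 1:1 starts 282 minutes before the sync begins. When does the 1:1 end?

The sync starts at 12:31 + 90 min = 14:01.
The 1:1 starts at 14:01 − 282 min = 09:19.
The 1:1 ends at 09:19 + 42 min = 10:01.

10:01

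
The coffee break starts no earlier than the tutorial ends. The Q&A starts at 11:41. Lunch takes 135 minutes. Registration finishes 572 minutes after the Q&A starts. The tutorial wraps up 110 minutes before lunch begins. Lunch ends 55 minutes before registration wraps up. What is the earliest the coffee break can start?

Registration ends at 11:41 + 572 min = 21:13.
Lunch ends at 21:13 − 55 min = 20:18.
Lunch starts at 20:18 − 135 min = 18:03.
The tutorial ends at 18:03 − 110 min = 16:13.
The coffee break is bounded by the tutorial, so the earliest it can start is 16:13.

16:13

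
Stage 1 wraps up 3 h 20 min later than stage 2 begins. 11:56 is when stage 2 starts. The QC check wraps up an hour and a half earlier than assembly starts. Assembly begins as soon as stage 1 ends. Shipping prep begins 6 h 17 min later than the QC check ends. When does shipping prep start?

Stage 1 ends at 11:56 + 200 min = 15:16.
So assembly starts at 15:16.
The QC check ends at 15:16 − 90 min = 13:46.
Shipping prep starts at 13:46 + 377 min = 20:03.

20:03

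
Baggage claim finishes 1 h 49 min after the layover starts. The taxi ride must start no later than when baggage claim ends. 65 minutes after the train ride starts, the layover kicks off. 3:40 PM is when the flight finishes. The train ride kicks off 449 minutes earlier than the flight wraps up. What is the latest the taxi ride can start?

The train ride starts at 3:40 PM − 449 min = 8:11 AM.
The layover starts at 8:11 AM + 65 min = 9:16 AM.
Baggage claim ends at 9:16 AM + 109 min = 11:05 AM.
The taxi ride is bounded by baggage claim, so the latest it can start is 11:05 AM.

11:05 AM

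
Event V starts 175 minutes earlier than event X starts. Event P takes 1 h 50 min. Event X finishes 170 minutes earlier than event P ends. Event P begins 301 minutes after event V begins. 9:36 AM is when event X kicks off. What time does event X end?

10:42 AM

Event V starts at 9:36 AM − 175 min = 6:41 AM.
Event P starts at 6:41 AM + 301 min = 11:42 AM.
Event P ends at 11:42 AM + 110 min = 1:32 PM.
Event X ends at 1:32 PM − 170 min = 10:42 AM.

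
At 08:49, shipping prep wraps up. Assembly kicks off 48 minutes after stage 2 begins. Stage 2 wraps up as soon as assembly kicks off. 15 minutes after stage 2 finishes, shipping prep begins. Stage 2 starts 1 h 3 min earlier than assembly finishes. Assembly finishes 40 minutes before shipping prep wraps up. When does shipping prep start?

08:09

Assembly ends at 08:49 − 40 min = 08:09.
Stage 2 starts at 08:09 − 63 min = 07:06.
Assembly starts at 07:06 + 48 min = 07:54.
So stage 2 ends at 07:54.
Shipping prep starts at 07:54 + 15 min = 08:09.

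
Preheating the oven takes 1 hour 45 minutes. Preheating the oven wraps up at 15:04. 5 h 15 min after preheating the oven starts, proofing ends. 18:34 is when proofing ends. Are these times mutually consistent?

Preheating the oven starts at 15:04 − 105 min = 13:19.
Proofing ends at 13:19 + 315 min = 18:34.
That matches the stated 18:34, so the schedule is consistent.

Yes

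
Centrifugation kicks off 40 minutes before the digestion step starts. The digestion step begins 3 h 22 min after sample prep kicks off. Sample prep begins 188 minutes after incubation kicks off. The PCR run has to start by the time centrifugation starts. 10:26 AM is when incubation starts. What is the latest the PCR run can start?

4:16 PM

Sample prep starts at 10:26 AM + 188 min = 1:34 PM.
The digestion step starts at 1:34 PM + 202 min = 4:56 PM.
Centrifugation starts at 4:56 PM − 40 min = 4:16 PM.
The PCR run is bounded by centrifugation, so the latest it can start is 4:16 PM.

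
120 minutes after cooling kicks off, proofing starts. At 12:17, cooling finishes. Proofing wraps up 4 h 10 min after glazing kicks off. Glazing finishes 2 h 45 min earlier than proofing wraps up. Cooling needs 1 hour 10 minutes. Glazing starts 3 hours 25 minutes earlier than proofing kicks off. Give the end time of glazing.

11:07

Cooling starts at 12:17 − 70 min = 11:07.
Proofing starts at 11:07 + 120 min = 13:07.
Glazing starts at 13:07 − 205 min = 09:42.
Proofing ends at 09:42 + 250 min = 13:52.
Glazing ends at 13:52 − 165 min = 11:07.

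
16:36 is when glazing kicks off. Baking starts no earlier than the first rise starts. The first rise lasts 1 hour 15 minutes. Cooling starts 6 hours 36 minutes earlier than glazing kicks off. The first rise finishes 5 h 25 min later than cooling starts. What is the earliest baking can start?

14:10

Cooling starts at 16:36 − 396 min = 10:00.
The first rise ends at 10:00 + 325 min = 15:25.
The first rise starts at 15:25 − 75 min = 14:10.
Baking is bounded by the first rise, so the earliest it can start is 14:10.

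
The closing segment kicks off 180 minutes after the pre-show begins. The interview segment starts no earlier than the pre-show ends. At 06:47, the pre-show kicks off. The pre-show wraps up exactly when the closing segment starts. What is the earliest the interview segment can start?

09:47

The closing segment starts at 06:47 + 180 min = 09:47.
So the pre-show ends at 09:47.
The interview segment is bounded by the pre-show, so the earliest it can start is 09:47.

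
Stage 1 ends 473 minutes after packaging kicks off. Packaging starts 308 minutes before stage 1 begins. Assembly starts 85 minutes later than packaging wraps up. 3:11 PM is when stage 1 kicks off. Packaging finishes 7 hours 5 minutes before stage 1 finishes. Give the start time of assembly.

12:16 PM

Packaging starts at 3:11 PM − 308 min = 10:03 AM.
Stage 1 ends at 10:03 AM + 473 min = 5:56 PM.
Packaging ends at 5:56 PM − 425 min = 10:51 AM.
Assembly starts at 10:51 AM + 85 min = 12:16 PM.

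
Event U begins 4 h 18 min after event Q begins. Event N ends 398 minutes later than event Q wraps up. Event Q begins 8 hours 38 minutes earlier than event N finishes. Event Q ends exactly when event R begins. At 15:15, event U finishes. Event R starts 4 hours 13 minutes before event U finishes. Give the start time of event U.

13:20

Event R starts at 15:15 − 253 min = 11:02.
So event Q ends at 11:02.
Event N ends at 11:02 + 398 min = 17:40.
Event Q starts at 17:40 − 518 min = 09:02.
Event U starts at 09:02 + 258 min = 13:20.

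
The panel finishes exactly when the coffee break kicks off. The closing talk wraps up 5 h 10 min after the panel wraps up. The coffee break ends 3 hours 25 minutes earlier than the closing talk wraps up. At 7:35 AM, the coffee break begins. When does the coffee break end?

9:20 AM

The panel ends at 7:35 AM.
The closing talk ends at 7:35 AM + 310 min = 12:45 PM.
The coffee break ends at 12:45 PM − 205 min = 9:20 AM.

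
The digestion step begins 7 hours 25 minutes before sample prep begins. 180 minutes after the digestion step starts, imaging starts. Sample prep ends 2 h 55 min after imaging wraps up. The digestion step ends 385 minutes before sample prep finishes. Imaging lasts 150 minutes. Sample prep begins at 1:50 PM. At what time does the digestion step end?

8:25 AM

The digestion step starts at 1:50 PM − 445 min = 6:25 AM.
Imaging starts at 6:25 AM + 180 min = 9:25 AM.
Imaging ends at 9:25 AM + 150 min = 11:55 AM.
Sample prep ends at 11:55 AM + 175 min = 2:50 PM.
The digestion step ends at 2:50 PM − 385 min = 8:25 AM.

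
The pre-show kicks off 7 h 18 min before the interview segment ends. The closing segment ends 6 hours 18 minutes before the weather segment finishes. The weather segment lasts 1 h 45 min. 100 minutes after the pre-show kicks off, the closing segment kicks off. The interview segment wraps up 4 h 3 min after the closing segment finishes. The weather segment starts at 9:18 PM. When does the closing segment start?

The weather segment ends at 9:18 PM + 105 min = 11:03 PM.
The closing segment ends at 11:03 PM − 378 min = 4:45 PM.
The interview segment ends at 4:45 PM + 243 min = 8:48 PM.
The pre-show starts at 8:48 PM − 438 min = 1:30 PM.
The closing segment starts at 1:30 PM + 100 min = 3:10 PM.

3:10 PM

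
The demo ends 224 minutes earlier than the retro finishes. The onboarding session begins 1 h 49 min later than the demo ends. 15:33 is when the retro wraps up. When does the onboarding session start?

13:38

The demo ends at 15:33 − 224 min = 11:49.
The onboarding session starts at 11:49 + 109 min = 13:38.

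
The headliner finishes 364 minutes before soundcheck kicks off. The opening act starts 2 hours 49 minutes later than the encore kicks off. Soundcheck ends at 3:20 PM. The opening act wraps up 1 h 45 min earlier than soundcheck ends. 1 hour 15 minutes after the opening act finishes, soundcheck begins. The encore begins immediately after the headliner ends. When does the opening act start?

11:35 AM

The opening act ends at 3:20 PM − 105 min = 1:35 PM.
Soundcheck starts at 1:35 PM + 75 min = 2:50 PM.
The headliner ends at 2:50 PM − 364 min = 8:46 AM.
So the encore starts at 8:46 AM.
The opening act starts at 8:46 AM + 169 min = 11:35 AM.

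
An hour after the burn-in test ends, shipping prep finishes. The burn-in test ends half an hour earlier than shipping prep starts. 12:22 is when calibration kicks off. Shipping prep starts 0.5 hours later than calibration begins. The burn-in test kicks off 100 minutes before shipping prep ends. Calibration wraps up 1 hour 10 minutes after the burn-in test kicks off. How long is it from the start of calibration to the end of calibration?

Shipping prep starts at 12:22 + 30 min = 12:52.
The burn-in test ends at 12:52 − 30 min = 12:22.
Shipping prep ends at 12:22 + 60 min = 13:22.
The burn-in test starts at 13:22 − 100 min = 11:42.
Calibration ends at 11:42 + 70 min = 12:52.
From 12:22 to 12:52 is 30 minutes.

30 minutes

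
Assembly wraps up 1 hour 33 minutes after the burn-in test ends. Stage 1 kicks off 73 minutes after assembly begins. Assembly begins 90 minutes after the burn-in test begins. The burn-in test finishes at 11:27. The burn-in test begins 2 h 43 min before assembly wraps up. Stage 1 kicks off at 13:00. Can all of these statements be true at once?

Assembly ends at 11:27 + 93 min = 13:00.
The burn-in test starts at 13:00 − 163 min = 10:17.
Assembly starts at 10:17 + 90 min = 11:47.
Stage 1 starts at 11:47 + 73 min = 13:00.
That matches the stated 13:00, so the schedule is consistent.

Yes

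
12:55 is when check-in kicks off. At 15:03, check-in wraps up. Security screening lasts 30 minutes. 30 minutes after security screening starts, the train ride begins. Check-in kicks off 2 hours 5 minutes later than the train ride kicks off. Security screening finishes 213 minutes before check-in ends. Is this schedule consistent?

Security screening ends at 15:03 − 213 min = 11:30.
Security screening starts at 11:30 − 30 min = 11:00.
The train ride starts at 11:00 + 30 min = 11:30.
Check-in starts at 11:30 + 125 min = 13:35.
But check-in is also said to start at 12:55 — a 40-minute conflict.

No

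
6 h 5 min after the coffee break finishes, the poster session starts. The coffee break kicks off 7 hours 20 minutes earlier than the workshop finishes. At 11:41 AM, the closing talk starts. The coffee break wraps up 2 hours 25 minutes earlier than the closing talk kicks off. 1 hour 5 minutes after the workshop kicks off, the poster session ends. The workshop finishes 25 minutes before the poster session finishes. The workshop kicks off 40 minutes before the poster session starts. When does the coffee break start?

The coffee break ends at 11:41 AM − 145 min = 9:16 AM.
The poster session starts at 9:16 AM + 365 min = 3:21 PM.
The workshop starts at 3:21 PM − 40 min = 2:41 PM.
The poster session ends at 2:41 PM + 65 min = 3:46 PM.
The workshop ends at 3:46 PM − 25 min = 3:21 PM.
The coffee break starts at 3:21 PM − 440 min = 8:01 AM.

8:01 AM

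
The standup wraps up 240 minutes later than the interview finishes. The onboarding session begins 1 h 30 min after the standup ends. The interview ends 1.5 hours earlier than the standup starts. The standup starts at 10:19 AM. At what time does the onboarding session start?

2:19 PM

The interview ends at 10:19 AM − 90 min = 8:49 AM.
The standup ends at 8:49 AM + 240 min = 12:49 PM.
The onboarding session starts at 12:49 PM + 90 min = 2:19 PM.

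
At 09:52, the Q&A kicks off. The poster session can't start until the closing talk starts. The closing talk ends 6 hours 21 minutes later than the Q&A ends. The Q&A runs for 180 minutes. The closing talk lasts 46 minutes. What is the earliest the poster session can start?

18:27

The Q&A ends at 09:52 + 180 min = 12:52.
The closing talk ends at 12:52 + 381 min = 19:13.
The closing talk starts at 19:13 − 46 min = 18:27.
The poster session is bounded by the closing talk, so the earliest it can start is 18:27.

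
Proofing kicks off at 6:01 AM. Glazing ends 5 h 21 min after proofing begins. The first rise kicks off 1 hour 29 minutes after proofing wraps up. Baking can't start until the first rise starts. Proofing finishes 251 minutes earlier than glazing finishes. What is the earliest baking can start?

Glazing ends at 6:01 AM + 321 min = 11:22 AM.
Proofing ends at 11:22 AM − 251 min = 7:11 AM.
The first rise starts at 7:11 AM + 89 min = 8:40 AM.
Baking is bounded by the first rise, so the earliest it can start is 8:40 AM.

8:40 AM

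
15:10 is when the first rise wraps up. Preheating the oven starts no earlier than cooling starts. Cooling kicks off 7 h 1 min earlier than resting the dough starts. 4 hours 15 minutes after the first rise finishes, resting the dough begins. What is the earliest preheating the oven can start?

Resting the dough starts at 15:10 + 255 min = 19:25.
Cooling starts at 19:25 − 421 min = 12:24.
Preheating the oven is bounded by cooling, so the earliest it can start is 12:24.

12:24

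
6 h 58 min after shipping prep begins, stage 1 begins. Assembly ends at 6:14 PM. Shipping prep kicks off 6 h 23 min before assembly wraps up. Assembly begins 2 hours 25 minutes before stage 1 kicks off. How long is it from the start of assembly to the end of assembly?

1 h 50 min

Shipping prep starts at 6:14 PM − 383 min = 11:51 AM.
Stage 1 starts at 11:51 AM + 418 min = 6:49 PM.
Assembly starts at 6:49 PM − 145 min = 4:24 PM.
From 4:24 PM to 6:14 PM is 1 h 50 min.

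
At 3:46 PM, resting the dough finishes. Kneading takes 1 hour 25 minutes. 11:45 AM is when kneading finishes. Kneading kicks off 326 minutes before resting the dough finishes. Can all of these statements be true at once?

Yes

Kneading starts at 3:46 PM − 326 min = 10:20 AM.
Kneading ends at 10:20 AM + 85 min = 11:45 AM.
That matches the stated 11:45 AM, so the schedule is consistent.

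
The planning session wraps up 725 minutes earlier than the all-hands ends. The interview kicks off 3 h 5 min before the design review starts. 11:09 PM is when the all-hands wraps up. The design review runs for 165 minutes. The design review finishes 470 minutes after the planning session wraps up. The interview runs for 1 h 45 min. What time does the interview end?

2:49 PM

The planning session ends at 11:09 PM − 725 min = 11:04 AM.
The design review ends at 11:04 AM + 470 min = 6:54 PM.
The design review starts at 6:54 PM − 165 min = 4:09 PM.
The interview starts at 4:09 PM − 185 min = 1:04 PM.
The interview ends at 1:04 PM + 105 min = 2:49 PM.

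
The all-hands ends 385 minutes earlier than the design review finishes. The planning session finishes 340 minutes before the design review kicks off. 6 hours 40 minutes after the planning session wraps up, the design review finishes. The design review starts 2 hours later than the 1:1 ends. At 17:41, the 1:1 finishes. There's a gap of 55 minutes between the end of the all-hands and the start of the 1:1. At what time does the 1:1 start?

15:11

The design review starts at 17:41 + 120 min = 19:41.
The planning session ends at 19:41 − 340 min = 14:01.
The design review ends at 14:01 + 400 min = 20:41.
The all-hands ends at 20:41 − 385 min = 14:16.
The 1:1 starts at 14:16 + 55 min = 15:11.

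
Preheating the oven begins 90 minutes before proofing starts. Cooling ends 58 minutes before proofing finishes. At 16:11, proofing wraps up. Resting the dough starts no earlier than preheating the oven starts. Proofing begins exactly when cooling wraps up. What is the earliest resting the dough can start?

13:43

Cooling ends at 16:11 − 58 min = 15:13.
So proofing starts at 15:13.
Preheating the oven starts at 15:13 − 90 min = 13:43.
Resting the dough is bounded by preheating the oven, so the earliest it can start is 13:43.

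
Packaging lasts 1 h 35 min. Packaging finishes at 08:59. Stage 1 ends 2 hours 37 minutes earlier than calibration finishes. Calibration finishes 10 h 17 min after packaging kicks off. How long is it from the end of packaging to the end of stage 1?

Packaging starts at 08:59 − 95 min = 07:24.
Calibration ends at 07:24 + 617 min = 17:41.
Stage 1 ends at 17:41 − 157 min = 15:04.
From 08:59 to 15:04 is 6 h 5 min.

6 h 5 min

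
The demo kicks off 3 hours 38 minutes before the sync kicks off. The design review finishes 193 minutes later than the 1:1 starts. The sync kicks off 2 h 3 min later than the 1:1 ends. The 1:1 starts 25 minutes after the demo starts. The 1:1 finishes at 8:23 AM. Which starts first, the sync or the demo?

The sync starts at 8:23 AM + 123 min = 10:26 AM.
The demo starts at 10:26 AM − 218 min = 6:48 AM.
The sync starts at 10:26 AM and the demo starts at 6:48 AM, so the demo is first.

the demo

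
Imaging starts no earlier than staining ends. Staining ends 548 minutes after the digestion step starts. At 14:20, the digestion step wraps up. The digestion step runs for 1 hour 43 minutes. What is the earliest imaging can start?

The digestion step starts at 14:20 − 103 min = 12:37.
Staining ends at 12:37 + 548 min = 21:45.
Imaging is bounded by staining, so the earliest it can start is 21:45.

21:45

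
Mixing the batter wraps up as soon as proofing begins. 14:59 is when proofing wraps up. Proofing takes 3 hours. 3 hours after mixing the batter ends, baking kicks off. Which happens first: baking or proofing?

proofing

Proofing starts at 14:59 − 180 min = 11:59.
So mixing the batter ends at 11:59.
Baking starts at 11:59 + 180 min = 14:59.
Baking starts at 14:59 and proofing starts at 11:59, so proofing is first.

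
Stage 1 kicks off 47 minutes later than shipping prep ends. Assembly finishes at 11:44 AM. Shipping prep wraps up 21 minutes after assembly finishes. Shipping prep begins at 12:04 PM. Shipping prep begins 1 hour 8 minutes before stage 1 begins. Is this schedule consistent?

No

Shipping prep ends at 11:44 AM + 21 min = 12:05 PM.
Stage 1 starts at 12:05 PM + 47 min = 12:52 PM.
Shipping prep starts at 12:52 PM − 68 min = 11:44 AM.
But shipping prep is also said to start at 12:04 PM — a 20-minute conflict.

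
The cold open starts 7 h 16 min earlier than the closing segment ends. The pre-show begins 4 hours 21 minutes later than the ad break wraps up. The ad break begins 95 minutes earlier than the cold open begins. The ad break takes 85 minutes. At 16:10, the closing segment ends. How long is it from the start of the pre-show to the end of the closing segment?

The cold open starts at 16:10 − 436 min = 08:54.
The ad break starts at 08:54 − 95 min = 07:19.
The ad break ends at 07:19 + 85 min = 08:44.
The pre-show starts at 08:44 + 261 min = 13:05.
From 13:05 to 16:10 is 3 h 5 min.

3 h 5 min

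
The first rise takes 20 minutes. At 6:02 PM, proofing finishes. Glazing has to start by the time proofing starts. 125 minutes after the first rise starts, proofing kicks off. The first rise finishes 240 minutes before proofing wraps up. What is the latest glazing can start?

The first rise ends at 6:02 PM − 240 min = 2:02 PM.
The first rise starts at 2:02 PM − 20 min = 1:42 PM.
Proofing starts at 1:42 PM + 125 min = 3:47 PM.
Glazing is bounded by proofing, so the latest it can start is 3:47 PM.

3:47 PM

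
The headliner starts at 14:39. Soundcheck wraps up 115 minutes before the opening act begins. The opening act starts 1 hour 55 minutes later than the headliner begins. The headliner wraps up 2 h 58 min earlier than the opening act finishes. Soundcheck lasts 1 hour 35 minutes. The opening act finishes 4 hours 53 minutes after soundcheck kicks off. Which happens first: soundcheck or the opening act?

The opening act starts at 14:39 + 115 min = 16:34.
Soundcheck ends at 16:34 − 115 min = 14:39.
Soundcheck starts at 14:39 − 95 min = 13:04.
Soundcheck starts at 13:04 and the opening act starts at 16:34, so soundcheck is first.

soundcheck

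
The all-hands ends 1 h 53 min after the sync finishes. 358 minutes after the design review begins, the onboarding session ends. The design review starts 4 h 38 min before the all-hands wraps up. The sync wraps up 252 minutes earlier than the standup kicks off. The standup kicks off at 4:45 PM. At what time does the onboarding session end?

3:46 PM

The sync ends at 4:45 PM − 252 min = 12:33 PM.
The all-hands ends at 12:33 PM + 113 min = 2:26 PM.
The design review starts at 2:26 PM − 278 min = 9:48 AM.
The onboarding session ends at 9:48 AM + 358 min = 3:46 PM.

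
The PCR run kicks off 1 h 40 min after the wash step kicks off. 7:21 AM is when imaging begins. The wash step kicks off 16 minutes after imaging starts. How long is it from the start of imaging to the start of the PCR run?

The wash step starts at 7:21 AM + 16 min = 7:37 AM.
The PCR run starts at 7:37 AM + 100 min = 9:17 AM.
From 7:21 AM to 9:17 AM is 1 hour 56 minutes.

1 hour 56 minutes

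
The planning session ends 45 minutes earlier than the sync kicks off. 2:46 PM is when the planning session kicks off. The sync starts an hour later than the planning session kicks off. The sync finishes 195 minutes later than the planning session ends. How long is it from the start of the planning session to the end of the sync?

The sync starts at 2:46 PM + 60 min = 3:46 PM.
The planning session ends at 3:46 PM − 45 min = 3:01 PM.
The sync ends at 3:01 PM + 195 min = 6:16 PM.
From 2:46 PM to 6:16 PM is 3 hours 30 minutes.

3 hours 30 minutes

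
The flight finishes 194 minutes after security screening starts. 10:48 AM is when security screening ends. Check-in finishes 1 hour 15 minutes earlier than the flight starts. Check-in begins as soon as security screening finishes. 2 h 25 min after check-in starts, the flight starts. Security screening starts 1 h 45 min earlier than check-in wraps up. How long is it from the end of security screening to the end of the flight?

Check-in starts at 10:48 AM.
The flight starts at 10:48 AM + 145 min = 1:13 PM.
Check-in ends at 1:13 PM − 75 min = 11:58 AM.
Security screening starts at 11:58 AM − 105 min = 10:13 AM.
The flight ends at 10:13 AM + 194 min = 1:27 PM.
From 10:48 AM to 1:27 PM is 2 hours 39 minutes.

2 hours 39 minutes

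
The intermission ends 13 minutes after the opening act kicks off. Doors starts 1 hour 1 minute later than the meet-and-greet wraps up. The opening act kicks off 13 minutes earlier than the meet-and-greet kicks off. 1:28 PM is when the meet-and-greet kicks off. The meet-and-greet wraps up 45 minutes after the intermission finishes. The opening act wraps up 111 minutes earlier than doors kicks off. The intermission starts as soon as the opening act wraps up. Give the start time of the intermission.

1:23 PM

The opening act starts at 1:28 PM − 13 min = 1:15 PM.
The intermission ends at 1:15 PM + 13 min = 1:28 PM.
The meet-and-greet ends at 1:28 PM + 45 min = 2:13 PM.
Doors starts at 2:13 PM + 61 min = 3:14 PM.
The opening act ends at 3:14 PM − 111 min = 1:23 PM.
So the intermission starts at 1:23 PM.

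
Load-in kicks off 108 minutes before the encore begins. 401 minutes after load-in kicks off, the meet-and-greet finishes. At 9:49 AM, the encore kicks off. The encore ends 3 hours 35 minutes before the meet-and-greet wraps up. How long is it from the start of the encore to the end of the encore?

Load-in starts at 9:49 AM − 108 min = 8:01 AM.
The meet-and-greet ends at 8:01 AM + 401 min = 2:42 PM.
The encore ends at 2:42 PM − 215 min = 11:07 AM.
From 9:49 AM to 11:07 AM is 1 h 18 min.

1 h 18 min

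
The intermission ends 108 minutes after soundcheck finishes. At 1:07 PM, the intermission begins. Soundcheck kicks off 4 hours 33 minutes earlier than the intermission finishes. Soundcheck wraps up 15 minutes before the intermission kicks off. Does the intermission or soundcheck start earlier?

Soundcheck ends at 1:07 PM − 15 min = 12:52 PM.
The intermission ends at 12:52 PM + 108 min = 2:40 PM.
Soundcheck starts at 2:40 PM − 273 min = 10:07 AM.
The intermission starts at 1:07 PM and soundcheck starts at 10:07 AM, so soundcheck is first.

soundcheck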